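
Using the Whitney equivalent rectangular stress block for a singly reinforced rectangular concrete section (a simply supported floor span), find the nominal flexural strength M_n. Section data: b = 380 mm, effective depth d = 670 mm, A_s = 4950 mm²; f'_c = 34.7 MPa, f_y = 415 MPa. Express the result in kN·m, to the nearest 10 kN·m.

T = A_s f_y = 4950 × 415 = 2054250 N = 2054.25 kN.
From C = T: a = T/(0.85 f'_c b) = 2054250/(0.85 × 34.7 × 380) = 183.28 mm.
M_n = T(d − a/2) = 2054.25 kN × (670 − 91.64) mm = 1188.10 kN·m.

M_n ≈ 1190 kN·m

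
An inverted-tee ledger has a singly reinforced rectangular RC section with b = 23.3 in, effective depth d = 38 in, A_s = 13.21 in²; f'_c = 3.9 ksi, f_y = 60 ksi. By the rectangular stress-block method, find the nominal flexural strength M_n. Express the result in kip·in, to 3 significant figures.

T = A_s f_y = 13.21 × 60 = 792.6 kips.
a = T/(0.85 f'_c b) = 792.6/(0.85 × 3.9 × 23.3) = 10.262 in.
M_n = T(d − a/2) = 792.6 × (38 − 5.131) = 26052.0 kip·in.

M_n ≈ 26100 kip·in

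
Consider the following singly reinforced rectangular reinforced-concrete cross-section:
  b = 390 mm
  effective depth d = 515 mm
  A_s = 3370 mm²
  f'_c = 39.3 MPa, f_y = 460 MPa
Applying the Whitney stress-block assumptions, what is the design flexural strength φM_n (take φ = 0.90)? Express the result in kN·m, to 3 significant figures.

T = A_s f_y = 3370 × 460 = 1550200 N = 1550.2 kN.
From C = T: a = T/(0.85 f'_c b) = 1550200/(0.85 × 39.3 × 390) = 118.99 mm.
M_n = T(d − a/2) = 1550.2 kN × (515 − 59.495) mm = 706.12 kN·m.
φM_n = 0.90 × 706.12 = 635.51 kN·m.

φM_n ≈ 636 kN·m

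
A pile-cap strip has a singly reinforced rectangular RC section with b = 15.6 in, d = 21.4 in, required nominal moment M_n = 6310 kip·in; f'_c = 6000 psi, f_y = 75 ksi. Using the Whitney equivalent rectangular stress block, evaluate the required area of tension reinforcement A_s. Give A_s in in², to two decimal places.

A_s ≈ 4.35 in²

From M_n = 0.85 f'_c a b (d − a/2):
a = d − √(d² − 2M_n/(0.85 f'_c b)) = 21.4 − √(21.4² − 2 × 6310/(0.85 × 6 × 15.6)) = 4.099 in.
A_s = 0.85 f'_c a b / f_y = 0.85 × 6 × 4.099 × 15.6 / 75 = 4.348 in².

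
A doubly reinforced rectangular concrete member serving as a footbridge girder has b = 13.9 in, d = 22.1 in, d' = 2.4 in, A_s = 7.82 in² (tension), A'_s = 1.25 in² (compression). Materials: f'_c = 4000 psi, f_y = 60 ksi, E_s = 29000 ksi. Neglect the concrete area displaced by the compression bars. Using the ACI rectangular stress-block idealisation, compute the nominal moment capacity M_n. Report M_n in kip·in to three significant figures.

Assume both steels yield.
a = (A_s − A'_s) f_y/(0.85 f'_c b) = (7.82 − 1.25) × 60/(0.85 × 4 × 13.9) = 8.341 in.
c = a/β₁ = 8.341/0.85 = 9.813 in; ε'_s = 0.003(c − d')/c = 0.0023 ≥ ε_y = 0.0021, so the compression steel yields.
M_n = (A_s − A'_s) f_y (d − a/2) + A'_s f_y (d − d') = 394.2 × (22.1 − 4.1705) + 75 × (22.1 − 2.4) = 7067.8 + 1477.5 = 8545.3 kip·in.

M_n ≈ 8550 kip·in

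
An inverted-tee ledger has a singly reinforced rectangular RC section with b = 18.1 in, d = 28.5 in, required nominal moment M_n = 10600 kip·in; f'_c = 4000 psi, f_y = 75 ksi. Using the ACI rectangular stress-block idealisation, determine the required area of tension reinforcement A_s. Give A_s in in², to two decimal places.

From M_n = 0.85 f'_c a b (d − a/2):
a = d − √(d² − 2M_n/(0.85 f'_c b)) = 28.5 − √(28.5² − 2 × 10600/(0.85 × 4 × 18.1)) = 6.872 in.
A_s = 0.85 f'_c a b / f_y = 0.85 × 4 × 6.872 × 18.1 / 75 = 5.639 in².

A_s ≈ 5.64 in²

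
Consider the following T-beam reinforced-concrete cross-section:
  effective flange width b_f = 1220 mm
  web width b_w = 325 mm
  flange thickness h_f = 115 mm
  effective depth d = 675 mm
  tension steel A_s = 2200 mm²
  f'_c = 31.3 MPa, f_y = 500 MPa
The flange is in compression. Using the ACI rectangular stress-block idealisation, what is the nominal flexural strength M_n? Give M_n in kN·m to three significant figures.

Tension: T = A_s f_y = 2200 × 500 = 1100000 N.
Try a within the flange: a = T/(0.85 f'_c b_f) = 1100000/(0.85 × 31.3 × 1220) = 33.89 mm.
Since a = 33.89 ≤ h_f = 115 mm, the stress block lies entirely in the flange; analyse as a rectangular beam of width b_f.
M_n = T(d − a/2) = 1100000 × (675 − 16.945) = 723.86 × 10⁶ N·mm.
M_n = 723.86 kN·m.

M_n ≈ 724 kN·m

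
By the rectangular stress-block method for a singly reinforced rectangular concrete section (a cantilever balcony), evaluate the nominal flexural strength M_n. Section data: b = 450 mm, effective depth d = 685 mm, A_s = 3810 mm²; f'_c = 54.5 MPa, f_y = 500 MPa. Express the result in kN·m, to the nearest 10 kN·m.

M_n ≈ 1220 kN·m

T = A_s f_y = 3810 × 500 = 1905000 N = 1905 kN.
From C = T: a = T/(0.85 f'_c b) = 1905000/(0.85 × 54.5 × 450) = 91.38 mm.
M_n = T(d − a/2) = 1905 kN × (685 − 45.69) mm = 1217.89 kN·m.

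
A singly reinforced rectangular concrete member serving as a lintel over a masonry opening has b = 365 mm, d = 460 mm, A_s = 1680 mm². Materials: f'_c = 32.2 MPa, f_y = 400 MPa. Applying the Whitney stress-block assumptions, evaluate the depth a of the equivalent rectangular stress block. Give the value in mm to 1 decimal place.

a ≈ 67.3 mm

T = A_s f_y = 1680 × 400 = 672000 N = 672 kN.
Setting C = 0.85 f'_c a b equal to T: a = 672000/(0.85 × 32.2 × 365) = 67.3 mm.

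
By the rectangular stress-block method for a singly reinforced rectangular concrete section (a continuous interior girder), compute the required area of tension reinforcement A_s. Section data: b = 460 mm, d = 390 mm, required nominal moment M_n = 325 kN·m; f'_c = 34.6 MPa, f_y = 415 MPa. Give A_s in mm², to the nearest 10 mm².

With M_n = 0.85 f'_c a b (d − a/2), solve the quadratic for a:
a = d − √(d² − 2M_n/(0.85 f'_c b)) = 390 − √(390² − 2 × 325×10⁶/(0.85 × 34.6 × 460)) = 67.43 mm.
A_s = 0.85 f'_c a b / f_y = 0.85 × 34.6 × 67.43 × 460 / 415 = 2198.2 mm².

A_s ≈ 2200 mm²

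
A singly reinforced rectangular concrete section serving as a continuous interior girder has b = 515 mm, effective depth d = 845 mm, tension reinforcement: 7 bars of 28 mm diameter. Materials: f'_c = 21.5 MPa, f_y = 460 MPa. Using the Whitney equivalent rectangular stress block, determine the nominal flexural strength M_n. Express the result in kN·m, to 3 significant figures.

A_s = 7 × 616 = 4312 mm².
T = A_s f_y = 4312 × 460 = 1983520 N = 1983.52 kN.
From C = T: a = T/(0.85 f'_c b) = 1983520/(0.85 × 21.5 × 515) = 210.75 mm.
M_n = T(d − a/2) = 1983.52 kN × (845 − 105.375) mm = 1467.06 kN·m.

M_n ≈ 1470 kN·m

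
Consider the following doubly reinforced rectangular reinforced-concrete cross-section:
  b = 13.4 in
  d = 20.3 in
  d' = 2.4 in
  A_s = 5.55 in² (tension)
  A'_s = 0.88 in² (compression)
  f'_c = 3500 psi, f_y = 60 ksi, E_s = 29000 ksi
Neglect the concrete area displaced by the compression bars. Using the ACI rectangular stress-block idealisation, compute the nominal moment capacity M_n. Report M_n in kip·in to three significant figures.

M_n ≈ 5650 kip·in

Assume both steels yield.
a = (A_s − A'_s) f_y/(0.85 f'_c b) = (5.55 − 0.88) × 60/(0.85 × 3.5 × 13.4) = 7.029 in.
c = a/β₁ = 7.029/0.85 = 8.269 in; ε'_s = 0.003(c − d')/c = 0.0021 ≥ ε_y = 0.0021, so the compression steel yields.
M_n = (A_s − A'_s) f_y (d − a/2) + A'_s f_y (d − d') = 280.2 × (20.3 − 3.5145) + 52.8 × (20.3 − 2.4) = 4703.3 + 945.1 = 5648.4 kip·in.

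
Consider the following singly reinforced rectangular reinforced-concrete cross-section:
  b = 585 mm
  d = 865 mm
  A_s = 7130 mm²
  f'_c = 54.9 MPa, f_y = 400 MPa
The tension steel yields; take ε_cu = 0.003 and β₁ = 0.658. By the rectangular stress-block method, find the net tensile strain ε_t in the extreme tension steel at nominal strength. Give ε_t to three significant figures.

ε_t ≈ 0.0133

a = A_s f_y/(0.85 f'_c b) = 104.47 mm.
β₁ = 0.658, so c = a/β₁ = 104.47/0.658 = 158.77 mm.
From the linear strain diagram with ε_cu = 0.003: ε_t = 0.003 (d − c)/c = 0.003 × (865 − 158.77)/158.77 = 0.0133.
Since ε_t ≥ 0.005, the section is tension-controlled.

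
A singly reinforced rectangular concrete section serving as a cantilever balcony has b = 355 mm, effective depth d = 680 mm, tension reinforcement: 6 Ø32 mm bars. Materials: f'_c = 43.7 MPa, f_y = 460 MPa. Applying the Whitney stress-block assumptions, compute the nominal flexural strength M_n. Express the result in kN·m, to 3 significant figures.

A_s = 6 × 804 = 4824 mm².
T = A_s f_y = 4824 × 460 = 2219040 N = 2219.04 kN.
From C = T: a = T/(0.85 f'_c b) = 2219040/(0.85 × 43.7 × 355) = 168.28 mm.
M_n = T(d − a/2) = 2219.04 kN × (680 − 84.14) mm = 1322.24 kN·m.

M_n ≈ 1320 kN·m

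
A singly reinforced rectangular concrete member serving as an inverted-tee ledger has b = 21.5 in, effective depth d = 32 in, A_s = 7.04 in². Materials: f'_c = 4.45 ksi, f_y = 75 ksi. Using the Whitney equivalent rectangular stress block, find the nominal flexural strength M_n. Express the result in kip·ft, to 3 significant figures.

T = A_s f_y = 7.04 × 75 = 528 kips.
a = T/(0.85 f'_c b) = 528/(0.85 × 4.45 × 21.5) = 6.493 in.
M_n = T(d − a/2) = 528 × (32 − 3.2465) = 15181.8 kip·in = 15181.8/12 = 1265.15 kip·ft.

M_n ≈ 1270 kip·ft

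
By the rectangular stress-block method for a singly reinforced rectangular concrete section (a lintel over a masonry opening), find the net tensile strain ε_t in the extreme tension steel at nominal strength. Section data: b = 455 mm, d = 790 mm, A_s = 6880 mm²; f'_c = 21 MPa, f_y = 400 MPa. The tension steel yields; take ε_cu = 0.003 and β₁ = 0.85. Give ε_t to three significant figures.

a = A_s f_y/(0.85 f'_c b) = 338.84 mm.
β₁ = 0.85, so c = a/β₁ = 338.84/0.85 = 398.64 mm.
From the linear strain diagram with ε_cu = 0.003: ε_t = 0.003 (d − c)/c = 0.003 × (790 − 398.64)/398.64 = 0.00295.
ε_t < 0.004 — the section is over-reinforced for flexure under ACI limits.

ε_t ≈ 0.00295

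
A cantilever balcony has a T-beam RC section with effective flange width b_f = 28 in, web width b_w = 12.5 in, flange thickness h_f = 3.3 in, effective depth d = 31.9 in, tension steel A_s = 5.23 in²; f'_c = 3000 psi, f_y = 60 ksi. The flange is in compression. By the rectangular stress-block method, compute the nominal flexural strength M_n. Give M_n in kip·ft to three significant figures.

Tension: T = A_s f_y = 5.23 × 60 = 313.8 kips.
Try a within the flange: a = T/(0.85 f'_c b_f) = 313.8/(0.85 × 3 × 28) = 4.395 in.
a = 4.395 > h_f = 3.3 in: the block extends into the web. Split into flange-overhang and web parts.
C_f = 0.85 f'_c (b_f − b_w) h_f = 0.85 × 3 × (28 − 12.5) × 3.3 = 130.4 kips.
Remaining web compression depth: a_w = (T − C_f)/(0.85 f'_c b_w) = (313.8 − 130.4)/(0.85 × 3 × 12.5) = 5.754 in.
M_n = C_f(d − h_f/2) + (T − C_f)(d − a_w/2) = 130.4 × (31.9 − 1.65) + 183.4 × (31.9 − 2.877) = 3944.6 + 5322.8 = 9267.4 kip·in.
M_n = 9267.4/12 = 772.28 kip·ft.

M_n ≈ 772 kip·ft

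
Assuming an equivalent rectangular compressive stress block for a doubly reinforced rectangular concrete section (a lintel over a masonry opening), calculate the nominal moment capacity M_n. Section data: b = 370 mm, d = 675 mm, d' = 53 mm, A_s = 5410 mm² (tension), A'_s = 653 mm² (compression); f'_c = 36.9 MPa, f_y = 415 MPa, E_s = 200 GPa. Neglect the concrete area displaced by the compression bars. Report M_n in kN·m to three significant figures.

M_n ≈ 1330 kN·m

Assume both tension and compression steel yield.
Net tension couple steel: A_s − A'_s = 4757 mm².
a = (A_s − A'_s) f_y / (0.85 f'_c b) = 1974155/(0.85 × 36.9 × 370) = 170.11 mm.
c = a/β₁ = 170.11/0.786 = 216.42 mm; ε'_s = 0.003(c − d')/c = 0.0023 ≥ f_y/E_s = 0.0021, so compression steel does yield.
M_n = (A_s − A'_s) f_y (d − a/2) + A'_s f_y (d − d') = [1974155 × (675 − 85.055) + 270995 × (675 − 53)] × 10⁻⁶ = 1164.64 + 168.56 = 1333.20 kN·m.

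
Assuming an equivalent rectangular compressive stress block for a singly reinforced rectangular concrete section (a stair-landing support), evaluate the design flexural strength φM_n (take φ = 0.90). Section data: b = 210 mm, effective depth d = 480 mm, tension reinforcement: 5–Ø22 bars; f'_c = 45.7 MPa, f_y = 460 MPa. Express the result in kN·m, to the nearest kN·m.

A_s = 5 × 380 = 1900 mm².
T = A_s f_y = 1900 × 460 = 874000 N = 874 kN.
From C = T: a = T/(0.85 f'_c b) = 874000/(0.85 × 45.7 × 210) = 107.14 mm.
M_n = T(d − a/2) = 874 kN × (480 − 53.57) mm = 372.70 kN·m.
φM_n = 0.90 × 372.70 = 335.43 kN·m.

φM_n ≈ 335 kN·m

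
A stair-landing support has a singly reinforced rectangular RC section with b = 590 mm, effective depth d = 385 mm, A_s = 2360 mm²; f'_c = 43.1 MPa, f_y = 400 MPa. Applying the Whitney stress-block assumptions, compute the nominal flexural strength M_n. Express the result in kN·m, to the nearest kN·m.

T = A_s f_y = 2360 × 400 = 944000 N = 944 kN.
From C = T: a = T/(0.85 f'_c b) = 944000/(0.85 × 43.1 × 590) = 43.67 mm.
M_n = T(d − a/2) = 944 kN × (385 − 21.835) mm = 342.83 kN·m.

M_n ≈ 343 kN·m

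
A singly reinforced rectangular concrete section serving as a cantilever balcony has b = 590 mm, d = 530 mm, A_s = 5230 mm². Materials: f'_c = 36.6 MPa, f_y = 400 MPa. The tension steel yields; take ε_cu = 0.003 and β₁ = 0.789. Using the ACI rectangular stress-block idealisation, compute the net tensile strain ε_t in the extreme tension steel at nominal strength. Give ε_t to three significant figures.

a = A_s f_y/(0.85 f'_c b) = 113.98 mm.
β₁ = 0.789, so c = a/β₁ = 113.98/0.789 = 144.46 mm.
From the linear strain diagram with ε_cu = 0.003: ε_t = 0.003 (d − c)/c = 0.003 × (530 − 144.46)/144.46 = 0.00801.
Since ε_t ≥ 0.005, the section is tension-controlled.

ε_t ≈ 0.00801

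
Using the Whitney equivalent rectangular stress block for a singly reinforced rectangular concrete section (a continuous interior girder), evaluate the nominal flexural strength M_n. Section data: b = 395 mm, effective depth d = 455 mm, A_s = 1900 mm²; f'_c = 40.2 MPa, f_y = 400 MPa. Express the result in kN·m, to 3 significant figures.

M_n ≈ 324 kN·m

T = A_s f_y = 1900 × 400 = 760000 N = 760 kN.
From C = T: a = T/(0.85 f'_c b) = 760000/(0.85 × 40.2 × 395) = 56.31 mm.
M_n = T(d − a/2) = 760 kN × (455 − 28.155) mm = 324.40 kN·m.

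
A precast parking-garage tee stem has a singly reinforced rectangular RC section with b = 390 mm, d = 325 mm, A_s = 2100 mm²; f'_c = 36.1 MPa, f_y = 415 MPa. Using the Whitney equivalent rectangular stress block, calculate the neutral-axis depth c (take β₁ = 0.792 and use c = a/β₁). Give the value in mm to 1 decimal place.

T = A_s f_y = 2100 × 415 = 871500 N = 871.5 kN.
Setting C = 0.85 f'_c a b equal to T: a = 871500/(0.85 × 36.1 × 390) = 72.824 mm.
With β₁ = 0.792, c = a/β₁ = 72.824/0.792 = 91.9 mm.

c ≈ 91.9 mm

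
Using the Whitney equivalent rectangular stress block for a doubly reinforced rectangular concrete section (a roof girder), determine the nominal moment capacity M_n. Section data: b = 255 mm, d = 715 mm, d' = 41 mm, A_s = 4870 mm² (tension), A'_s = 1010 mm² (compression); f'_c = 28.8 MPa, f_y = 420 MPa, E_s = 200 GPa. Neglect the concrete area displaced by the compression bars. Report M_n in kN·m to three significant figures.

M_n ≈ 1230 kN·m

Assume both tension and compression steel yield.
Net tension couple steel: A_s − A'_s = 3860 mm².
a = (A_s − A'_s) f_y / (0.85 f'_c b) = 1621200/(0.85 × 28.8 × 255) = 259.71 mm.
c = a/β₁ = 259.71/0.844 = 307.71 mm; ε'_s = 0.003(c − d')/c = 0.0026 ≥ f_y/E_s = 0.0021, so compression steel does yield.
M_n = (A_s − A'_s) f_y (d − a/2) + A'_s f_y (d − d') = [1621200 × (715 − 129.855) + 424200 × (715 − 41)] × 10⁻⁶ = 948.64 + 285.91 = 1234.55 kN·m.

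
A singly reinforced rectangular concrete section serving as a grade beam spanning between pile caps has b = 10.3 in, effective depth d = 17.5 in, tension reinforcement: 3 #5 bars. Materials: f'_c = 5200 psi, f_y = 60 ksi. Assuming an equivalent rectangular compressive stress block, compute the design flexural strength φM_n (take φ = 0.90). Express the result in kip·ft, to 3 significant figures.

A_s = 3 × 0.31 = 0.93 in².
T = A_s f_y = 0.93 × 60 = 55.8 kips.
a = T/(0.85 f'_c b) = 55.8/(0.85 × 5.2 × 10.3) = 1.226 in.
M_n = T(d − a/2) = 55.8 × (17.5 − 0.613) = 942.3 kip·in = 942.3/12 = 78.53 kip·ft.
φM_n = 0.90 × 78.53 = 70.68 kip·ft.

φM_n ≈ 70.7 kip·ft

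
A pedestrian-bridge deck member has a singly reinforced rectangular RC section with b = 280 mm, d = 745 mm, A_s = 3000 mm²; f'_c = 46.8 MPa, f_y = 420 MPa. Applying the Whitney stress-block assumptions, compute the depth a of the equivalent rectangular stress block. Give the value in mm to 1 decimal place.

a ≈ 113.1 mm

T = A_s f_y = 3000 × 420 = 1260000 N = 1260 kN.
Setting C = 0.85 f'_c a b equal to T: a = 1260000/(0.85 × 46.8 × 280) = 113.1 mm.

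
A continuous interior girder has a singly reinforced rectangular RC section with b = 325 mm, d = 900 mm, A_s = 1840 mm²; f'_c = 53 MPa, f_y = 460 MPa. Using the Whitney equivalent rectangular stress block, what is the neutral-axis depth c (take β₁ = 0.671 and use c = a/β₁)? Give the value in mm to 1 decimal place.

c ≈ 86.2 mm

T = A_s f_y = 1840 × 460 = 846400 N = 846.4 kN.
Setting C = 0.85 f'_c a b equal to T: a = 846400/(0.85 × 53 × 325) = 57.809 mm.
With β₁ = 0.671, c = a/β₁ = 57.809/0.671 = 86.2 mm.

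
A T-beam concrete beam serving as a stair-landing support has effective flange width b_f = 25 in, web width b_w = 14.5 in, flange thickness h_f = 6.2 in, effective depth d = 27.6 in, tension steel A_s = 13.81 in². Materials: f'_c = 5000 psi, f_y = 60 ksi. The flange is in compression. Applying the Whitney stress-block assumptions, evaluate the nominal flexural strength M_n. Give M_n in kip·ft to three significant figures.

Tension: T = A_s f_y = 13.81 × 60 = 828.6 kips.
Try a within the flange: a = T/(0.85 f'_c b_f) = 828.6/(0.85 × 5 × 25) = 7.799 in.
a = 7.799 > h_f = 6.2 in: the block extends into the web. Split into flange-overhang and web parts.
C_f = 0.85 f'_c (b_f − b_w) h_f = 0.85 × 5 × (25 − 14.5) × 6.2 = 276.7 kips.
Remaining web compression depth: a_w = (T − C_f)/(0.85 f'_c b_w) = (828.6 − 276.7)/(0.85 × 5 × 14.5) = 8.956 in.
M_n = C_f(d − h_f/2) + (T − C_f)(d − a_w/2) = 276.7 × (27.6 − 3.1) + 551.9 × (27.6 − 4.478) = 6779.2 + 12761.0 = 19540.2 kip·in.
M_n = 19540.2/12 = 1628.35 kip·ft.

M_n ≈ 1630 kip·ft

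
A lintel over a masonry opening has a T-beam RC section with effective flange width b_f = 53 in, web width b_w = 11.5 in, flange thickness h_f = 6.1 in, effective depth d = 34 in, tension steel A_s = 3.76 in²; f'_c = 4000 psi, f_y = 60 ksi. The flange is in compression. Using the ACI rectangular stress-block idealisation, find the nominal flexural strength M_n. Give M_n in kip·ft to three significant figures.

M_n ≈ 627 kip·ft

Tension: T = A_s f_y = 3.76 × 60 = 225.6 kips.
Try a within the flange: a = T/(0.85 f'_c b_f) = 225.6/(0.85 × 4 × 53) = 1.252 in.
Since a = 1.252 ≤ h_f = 6.1 in, the stress block lies entirely in the flange; analyse as a rectangular beam of width b_f.
M_n = T(d − a/2) = 225.6 × (34 − 0.626) = 7529.2 kip·in.
M_n = 7529.2/12 = 627.43 kip·ft.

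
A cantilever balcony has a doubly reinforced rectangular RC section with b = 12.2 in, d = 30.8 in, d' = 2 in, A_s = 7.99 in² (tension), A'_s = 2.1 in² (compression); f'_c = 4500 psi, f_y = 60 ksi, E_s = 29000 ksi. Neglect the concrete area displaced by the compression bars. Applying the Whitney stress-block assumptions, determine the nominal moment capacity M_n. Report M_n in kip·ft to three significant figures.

Assume both steels yield.
a = (A_s − A'_s) f_y/(0.85 f'_c b) = (7.99 − 2.1) × 60/(0.85 × 4.5 × 12.2) = 7.573 in.
c = a/β₁ = 7.573/0.825 = 9.179 in; ε'_s = 0.003(c − d')/c = 0.0023 ≥ ε_y = 0.0021, so the compression steel yields.
M_n = (A_s − A'_s) f_y (d − a/2) + A'_s f_y (d − d') = 353.4 × (30.8 − 3.7865) + 126 × (30.8 − 2) = 9546.6 + 3628.8 = 13175.4 kip·in = 13175.4/12 = 1097.95 kip·ft.

M_n ≈ 1100 kip·ft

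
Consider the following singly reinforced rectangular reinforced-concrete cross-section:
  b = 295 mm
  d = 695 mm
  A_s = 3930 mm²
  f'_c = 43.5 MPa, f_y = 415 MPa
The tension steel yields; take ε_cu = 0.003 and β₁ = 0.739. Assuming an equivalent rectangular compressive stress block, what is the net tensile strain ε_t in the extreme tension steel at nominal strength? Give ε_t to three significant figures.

a = A_s f_y/(0.85 f'_c b) = 149.52 mm.
β₁ = 0.739, so c = a/β₁ = 149.52/0.739 = 202.33 mm.
From the linear strain diagram with ε_cu = 0.003: ε_t = 0.003 (d − c)/c = 0.003 × (695 − 202.33)/202.33 = 0.00730.
Since ε_t ≥ 0.005, the section is tension-controlled.

ε_t ≈ 0.00730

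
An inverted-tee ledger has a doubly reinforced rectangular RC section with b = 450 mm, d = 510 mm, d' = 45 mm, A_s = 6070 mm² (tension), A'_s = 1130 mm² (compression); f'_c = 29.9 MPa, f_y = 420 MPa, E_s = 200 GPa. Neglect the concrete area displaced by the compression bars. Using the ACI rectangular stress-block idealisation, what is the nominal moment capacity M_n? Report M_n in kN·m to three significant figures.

M_n ≈ 1090 kN·m

Assume both tension and compression steel yield.
Net tension couple steel: A_s − A'_s = 4940 mm².
a = (A_s − A'_s) f_y / (0.85 f'_c b) = 2074800/(0.85 × 29.9 × 450) = 181.42 mm.
c = a/β₁ = 181.42/0.836 = 217.01 mm; ε'_s = 0.003(c − d')/c = 0.0024 ≥ f_y/E_s = 0.0021, so compression steel does yield.
M_n = (A_s − A'_s) f_y (d − a/2) + A'_s f_y (d − d') = [2074800 × (510 − 90.71) + 474600 × (510 − 45)] × 10⁻⁶ = 869.94 + 220.69 = 1090.63 kN·m.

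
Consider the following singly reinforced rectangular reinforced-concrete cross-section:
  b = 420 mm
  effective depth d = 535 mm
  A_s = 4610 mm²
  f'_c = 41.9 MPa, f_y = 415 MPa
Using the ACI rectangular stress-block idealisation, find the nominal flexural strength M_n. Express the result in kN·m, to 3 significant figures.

M_n ≈ 901 kN·m

T = A_s f_y = 4610 × 415 = 1913150 N = 1913.15 kN.
From C = T: a = T/(0.85 f'_c b) = 1913150/(0.85 × 41.9 × 420) = 127.90 mm.
M_n = T(d − a/2) = 1913.15 kN × (535 − 63.95) mm = 901.19 kN·m.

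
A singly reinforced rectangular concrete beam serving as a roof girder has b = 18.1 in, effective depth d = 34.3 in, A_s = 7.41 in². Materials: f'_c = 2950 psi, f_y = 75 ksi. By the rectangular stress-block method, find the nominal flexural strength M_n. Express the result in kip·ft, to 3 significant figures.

T = A_s f_y = 7.41 × 75 = 555.75 kips.
a = T/(0.85 f'_c b) = 555.75/(0.85 × 2.95 × 18.1) = 12.245 in.
M_n = T(d − a/2) = 555.75 × (34.3 − 6.1225) = 15659.6 kip·in = 15659.6/12 = 1304.97 kip·ft.

M_n ≈ 1300 kip·ft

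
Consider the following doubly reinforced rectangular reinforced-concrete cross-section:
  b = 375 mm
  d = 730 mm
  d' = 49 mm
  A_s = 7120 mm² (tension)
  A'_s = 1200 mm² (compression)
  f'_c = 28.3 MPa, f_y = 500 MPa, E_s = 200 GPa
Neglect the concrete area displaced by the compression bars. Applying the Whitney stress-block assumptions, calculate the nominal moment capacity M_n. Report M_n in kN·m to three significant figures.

M_n ≈ 2080 kN·m

Assume both tension and compression steel yield.
Net tension couple steel: A_s − A'_s = 5920 mm².
a = (A_s − A'_s) f_y / (0.85 f'_c b) = 2960000/(0.85 × 28.3 × 375) = 328.14 mm.
c = a/β₁ = 328.14/0.848 = 386.96 mm; ε'_s = 0.003(c − d')/c = 0.0026 ≥ f_y/E_s = 0.0025, so compression steel does yield.
M_n = (A_s − A'_s) f_y (d − a/2) + A'_s f_y (d − d') = [2960000 × (730 − 164.07) + 600000 × (730 − 49)] × 10⁻⁶ = 1675.15 + 408.60 = 2083.75 kN·m.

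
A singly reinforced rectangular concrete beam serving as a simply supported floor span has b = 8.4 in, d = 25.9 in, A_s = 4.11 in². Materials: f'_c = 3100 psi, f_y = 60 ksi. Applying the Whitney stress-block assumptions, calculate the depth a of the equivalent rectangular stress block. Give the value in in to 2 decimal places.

a ≈ 11.14 in

T = A_s f_y = 4.11 × 60 = 246.6 kips.
a = T/(0.85 f'_c b) = 246.6/(0.85 × 3.1 × 8.4) = 11.14 in.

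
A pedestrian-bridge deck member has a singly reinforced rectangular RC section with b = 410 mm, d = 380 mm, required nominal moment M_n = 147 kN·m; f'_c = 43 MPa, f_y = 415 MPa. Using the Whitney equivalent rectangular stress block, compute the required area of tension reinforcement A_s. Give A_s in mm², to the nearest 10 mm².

A_s ≈ 970 mm²

With M_n = 0.85 f'_c a b (d − a/2), solve the quadratic for a:
a = d − √(d² − 2M_n/(0.85 f'_c b)) = 380 − √(380² − 2 × 147×10⁶/(0.85 × 43 × 410)) = 26.76 mm.
A_s = 0.85 f'_c a b / f_y = 0.85 × 43 × 26.76 × 410 / 415 = 966.3 mm².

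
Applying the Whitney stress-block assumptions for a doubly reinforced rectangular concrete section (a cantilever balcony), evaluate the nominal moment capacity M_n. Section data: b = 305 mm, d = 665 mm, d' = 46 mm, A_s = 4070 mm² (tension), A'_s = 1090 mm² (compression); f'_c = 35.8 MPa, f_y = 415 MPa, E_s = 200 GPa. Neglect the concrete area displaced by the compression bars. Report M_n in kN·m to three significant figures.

Assume both tension and compression steel yield.
Net tension couple steel: A_s − A'_s = 2980 mm².
a = (A_s − A'_s) f_y / (0.85 f'_c b) = 1236700/(0.85 × 35.8 × 305) = 133.25 mm.
c = a/β₁ = 133.25/0.794 = 167.82 mm; ε'_s = 0.003(c − d')/c = 0.0022 ≥ f_y/E_s = 0.0021, so compression steel does yield.
M_n = (A_s − A'_s) f_y (d − a/2) + A'_s f_y (d − d') = [1236700 × (665 − 66.625) + 452350 × (665 − 46)] × 10⁻⁶ = 740.01 + 280.00 = 1020.01 kN·m.

M_n ≈ 1020 kN·m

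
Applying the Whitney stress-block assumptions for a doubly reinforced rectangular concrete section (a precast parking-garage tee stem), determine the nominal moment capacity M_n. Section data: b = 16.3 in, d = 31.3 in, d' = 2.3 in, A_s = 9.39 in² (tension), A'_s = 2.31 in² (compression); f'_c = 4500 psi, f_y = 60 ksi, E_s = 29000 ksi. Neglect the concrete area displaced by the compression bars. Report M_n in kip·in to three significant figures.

M_n ≈ 15900 kip·in

Assume both steels yield.
a = (A_s − A'_s) f_y/(0.85 f'_c b) = (9.39 − 2.31) × 60/(0.85 × 4.5 × 16.3) = 6.813 in.
c = a/β₁ = 6.813/0.825 = 8.258 in; ε'_s = 0.003(c − d')/c = 0.0022 ≥ ε_y = 0.0021, so the compression steel yields.
M_n = (A_s − A'_s) f_y (d − a/2) + A'_s f_y (d − d') = 424.8 × (31.3 − 3.4065) + 138.6 × (31.3 − 2.3) = 11849.2 + 4019.4 = 15868.6 kip·in.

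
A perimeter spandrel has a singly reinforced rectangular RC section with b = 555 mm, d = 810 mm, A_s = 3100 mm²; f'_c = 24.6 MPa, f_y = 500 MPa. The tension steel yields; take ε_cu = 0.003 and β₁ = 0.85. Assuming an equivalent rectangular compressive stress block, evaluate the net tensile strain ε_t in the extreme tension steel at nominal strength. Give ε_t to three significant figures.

a = A_s f_y/(0.85 f'_c b) = 133.56 mm.
β₁ = 0.85, so c = a/β₁ = 133.56/0.85 = 157.13 mm.
From the linear strain diagram with ε_cu = 0.003: ε_t = 0.003 (d − c)/c = 0.003 × (810 − 157.13)/157.13 = 0.0125.
Since ε_t ≥ 0.005, the section is tension-controlled.

ε_t ≈ 0.0125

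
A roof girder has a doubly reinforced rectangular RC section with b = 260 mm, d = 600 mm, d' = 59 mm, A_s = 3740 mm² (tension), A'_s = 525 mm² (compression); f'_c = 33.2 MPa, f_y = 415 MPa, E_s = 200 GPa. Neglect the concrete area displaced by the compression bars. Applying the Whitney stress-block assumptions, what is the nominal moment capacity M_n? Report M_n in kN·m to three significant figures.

M_n ≈ 797 kN·m

Assume both tension and compression steel yield.
Net tension couple steel: A_s − A'_s = 3215 mm².
a = (A_s − A'_s) f_y / (0.85 f'_c b) = 1334225/(0.85 × 33.2 × 260) = 181.84 mm.
c = a/β₁ = 181.84/0.813 = 223.67 mm; ε'_s = 0.003(c − d')/c = 0.0022 ≥ f_y/E_s = 0.0021, so compression steel does yield.
M_n = (A_s − A'_s) f_y (d − a/2) + A'_s f_y (d − d') = [1334225 × (600 − 90.92) + 217875 × (600 − 59)] × 10⁻⁶ = 679.23 + 117.87 = 797.10 kN·m.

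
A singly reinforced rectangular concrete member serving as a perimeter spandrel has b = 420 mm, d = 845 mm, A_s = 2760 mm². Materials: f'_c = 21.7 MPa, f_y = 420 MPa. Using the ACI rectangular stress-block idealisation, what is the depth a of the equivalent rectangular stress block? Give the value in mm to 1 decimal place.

T = A_s f_y = 2760 × 420 = 1159200 N = 1159.2 kN.
Setting C = 0.85 f'_c a b equal to T: a = 1159200/(0.85 × 21.7 × 420) = 149.6 mm.

a ≈ 149.6 mm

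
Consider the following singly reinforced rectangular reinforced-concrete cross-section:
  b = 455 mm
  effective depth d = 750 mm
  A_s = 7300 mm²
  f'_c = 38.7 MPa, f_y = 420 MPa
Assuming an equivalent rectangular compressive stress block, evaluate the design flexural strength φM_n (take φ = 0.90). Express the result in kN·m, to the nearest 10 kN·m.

φM_n ≈ 1790 kN·m

T = A_s f_y = 7300 × 420 = 3066000 N = 3066 kN.
From C = T: a = T/(0.85 f'_c b) = 3066000/(0.85 × 38.7 × 455) = 204.85 mm.
M_n = T(d − a/2) = 3066 kN × (750 − 102.425) mm = 1985.46 kN·m.
φM_n = 0.90 × 1985.46 = 1786.91 kN·m.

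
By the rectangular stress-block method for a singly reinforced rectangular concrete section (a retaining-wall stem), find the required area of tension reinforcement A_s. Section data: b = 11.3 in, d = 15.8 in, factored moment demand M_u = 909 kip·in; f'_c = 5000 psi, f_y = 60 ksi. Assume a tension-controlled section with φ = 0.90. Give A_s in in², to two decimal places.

A_s ≈ 1.11 in²

M_n = M_u/φ = 909/0.90 = 1010 kip·in.
From M_n = 0.85 f'_c a b (d − a/2):
a = d − √(d² − 2M_n/(0.85 f'_c b)) = 15.8 − √(15.8² − 2 × 1010/(0.85 × 5 × 11.3)) = 1.392 in.
A_s = 0.85 f'_c a b / f_y = 0.85 × 5 × 1.392 × 11.3 / 60 = 1.114 in².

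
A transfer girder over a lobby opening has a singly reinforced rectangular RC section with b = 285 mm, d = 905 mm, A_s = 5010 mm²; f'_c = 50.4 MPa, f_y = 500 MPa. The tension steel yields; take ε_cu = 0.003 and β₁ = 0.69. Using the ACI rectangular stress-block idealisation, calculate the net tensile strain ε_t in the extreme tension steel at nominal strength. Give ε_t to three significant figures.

a = A_s f_y/(0.85 f'_c b) = 205.17 mm.
β₁ = 0.69, so c = a/β₁ = 205.17/0.69 = 297.35 mm.
From the linear strain diagram with ε_cu = 0.003: ε_t = 0.003 (d − c)/c = 0.003 × (905 − 297.35)/297.35 = 0.00613.
Since ε_t ≥ 0.005, the section is tension-controlled.

ε_t ≈ 0.00613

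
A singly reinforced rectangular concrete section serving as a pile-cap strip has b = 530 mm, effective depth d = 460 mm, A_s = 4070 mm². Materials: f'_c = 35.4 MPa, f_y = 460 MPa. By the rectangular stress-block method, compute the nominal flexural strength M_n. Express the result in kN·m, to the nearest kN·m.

M_n ≈ 751 kN·m

T = A_s f_y = 4070 × 460 = 1872200 N = 1872.2 kN.
From C = T: a = T/(0.85 f'_c b) = 1872200/(0.85 × 35.4 × 530) = 117.40 mm.
M_n = T(d − a/2) = 1872.2 kN × (460 − 58.7) mm = 751.31 kN·m.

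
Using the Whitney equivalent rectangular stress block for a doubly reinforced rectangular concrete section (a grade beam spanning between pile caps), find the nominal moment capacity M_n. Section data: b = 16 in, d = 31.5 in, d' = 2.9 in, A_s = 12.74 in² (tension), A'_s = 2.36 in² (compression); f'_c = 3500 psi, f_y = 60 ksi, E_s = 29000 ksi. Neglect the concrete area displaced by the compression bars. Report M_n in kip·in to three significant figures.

Assume both steels yield.
a = (A_s − A'_s) f_y/(0.85 f'_c b) = (12.74 − 2.36) × 60/(0.85 × 3.5 × 16) = 13.084 in.
c = a/β₁ = 13.084/0.85 = 15.393 in; ε'_s = 0.003(c − d')/c = 0.0024 ≥ ε_y = 0.0021, so the compression steel yields.
M_n = (A_s − A'_s) f_y (d − a/2) + A'_s f_y (d − d') = 622.8 × (31.5 − 6.542) + 141.6 × (31.5 − 2.9) = 15543.8 + 4049.8 = 19593.6 kip·in.

M_n ≈ 19600 kip·in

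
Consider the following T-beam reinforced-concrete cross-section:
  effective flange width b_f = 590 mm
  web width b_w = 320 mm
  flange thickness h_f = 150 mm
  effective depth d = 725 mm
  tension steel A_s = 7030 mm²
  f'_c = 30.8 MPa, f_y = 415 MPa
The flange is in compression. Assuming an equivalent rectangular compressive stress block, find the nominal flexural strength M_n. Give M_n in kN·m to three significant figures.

Tension: T = A_s f_y = 7030 × 415 = 2917450 N.
Try a within the flange: a = T/(0.85 f'_c b_f) = 2917450/(0.85 × 30.8 × 590) = 188.88 mm.
a = 188.88 > h_f = 150 mm: the block extends into the web. Split into flange-overhang and web parts.
C_f = 0.85 f'_c (b_f − b_w) h_f = 0.85 × 30.8 × (590 − 320) × 150 = 1060290 N.
Remaining web compression depth: a_w = (T − C_f)/(0.85 f'_c b_w) = (2917450 − 1060290)/(0.85 × 30.8 × 320) = 221.68 mm.
M_n = C_f(d − h_f/2) + (T − C_f)(d − a_w/2) = 1060290 × (725 − 75) + 1857160 × (725 − 110.84) = 689.19 + 1140.59 = 1829.78 × 10⁶ N·mm.
M_n = 1829.78 kN·m.

M_n ≈ 1830 kN·m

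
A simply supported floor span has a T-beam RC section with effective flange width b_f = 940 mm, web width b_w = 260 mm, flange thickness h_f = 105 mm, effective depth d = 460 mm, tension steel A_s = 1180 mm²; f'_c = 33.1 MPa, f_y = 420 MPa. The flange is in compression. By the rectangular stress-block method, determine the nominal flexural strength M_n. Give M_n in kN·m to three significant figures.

Tension: T = A_s f_y = 1180 × 420 = 495600 N.
Try a within the flange: a = T/(0.85 f'_c b_f) = 495600/(0.85 × 33.1 × 940) = 18.74 mm.
Since a = 18.74 ≤ h_f = 105 mm, the stress block lies entirely in the flange; analyse as a rectangular beam of width b_f.
M_n = T(d − a/2) = 495600 × (460 − 9.37) = 223.33 × 10⁶ N·mm.
M_n = 223.33 kN·m.

M_n ≈ 223 kN·m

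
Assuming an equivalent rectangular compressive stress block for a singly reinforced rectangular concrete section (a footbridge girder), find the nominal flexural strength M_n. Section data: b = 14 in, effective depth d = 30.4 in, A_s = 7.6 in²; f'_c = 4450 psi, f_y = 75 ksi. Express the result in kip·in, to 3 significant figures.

T = A_s f_y = 7.6 × 75 = 570 kips.
a = T/(0.85 f'_c b) = 570/(0.85 × 4.45 × 14) = 10.764 in.
M_n = T(d − a/2) = 570 × (30.4 − 5.382) = 14260.3 kip·in.

M_n ≈ 14300 kip·in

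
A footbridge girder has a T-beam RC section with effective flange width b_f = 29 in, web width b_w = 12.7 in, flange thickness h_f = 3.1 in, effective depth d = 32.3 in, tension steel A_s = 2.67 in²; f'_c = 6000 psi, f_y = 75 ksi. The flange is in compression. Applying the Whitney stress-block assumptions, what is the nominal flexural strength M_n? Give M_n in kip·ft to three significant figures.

Tension: T = A_s f_y = 2.67 × 75 = 200.25 kips.
Try a within the flange: a = T/(0.85 f'_c b_f) = 200.25/(0.85 × 6 × 29) = 1.354 in.
Since a = 1.354 ≤ h_f = 3.1 in, the stress block lies entirely in the flange; analyse as a rectangular beam of width b_f.
M_n = T(d − a/2) = 200.25 × (32.3 − 0.677) = 6332.5 kip·in.
M_n = 6332.5/12 = 527.71 kip·ft.

M_n ≈ 528 kip·ft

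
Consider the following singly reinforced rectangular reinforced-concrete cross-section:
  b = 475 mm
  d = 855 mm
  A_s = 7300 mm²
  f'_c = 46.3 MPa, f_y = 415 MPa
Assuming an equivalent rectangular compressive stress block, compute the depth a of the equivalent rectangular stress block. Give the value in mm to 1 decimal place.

a ≈ 162.1 mm

T = A_s f_y = 7300 × 415 = 3029500 N = 3029.5 kN.
Setting C = 0.85 f'_c a b equal to T: a = 3029500/(0.85 × 46.3 × 475) = 162.1 mm.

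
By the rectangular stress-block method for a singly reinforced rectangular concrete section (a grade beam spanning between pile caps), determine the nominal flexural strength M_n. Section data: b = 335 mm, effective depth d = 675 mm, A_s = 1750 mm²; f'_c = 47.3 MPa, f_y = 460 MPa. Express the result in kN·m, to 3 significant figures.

M_n ≈ 519 kN·m

T = A_s f_y = 1750 × 460 = 805000 N = 805 kN.
From C = T: a = T/(0.85 f'_c b) = 805000/(0.85 × 47.3 × 335) = 59.77 mm.
M_n = T(d − a/2) = 805 kN × (675 − 29.885) mm = 519.32 kN·m.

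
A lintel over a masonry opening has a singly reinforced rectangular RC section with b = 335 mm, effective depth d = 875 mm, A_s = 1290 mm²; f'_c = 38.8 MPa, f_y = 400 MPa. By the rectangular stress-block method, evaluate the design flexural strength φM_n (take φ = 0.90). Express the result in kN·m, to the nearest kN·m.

φM_n ≈ 396 kN·m

T = A_s f_y = 1290 × 400 = 516000 N = 516 kN.
From C = T: a = T/(0.85 f'_c b) = 516000/(0.85 × 38.8 × 335) = 46.70 mm.
M_n = T(d − a/2) = 516 kN × (875 − 23.35) mm = 439.45 kN·m.
φM_n = 0.90 × 439.45 = 395.51 kN·m.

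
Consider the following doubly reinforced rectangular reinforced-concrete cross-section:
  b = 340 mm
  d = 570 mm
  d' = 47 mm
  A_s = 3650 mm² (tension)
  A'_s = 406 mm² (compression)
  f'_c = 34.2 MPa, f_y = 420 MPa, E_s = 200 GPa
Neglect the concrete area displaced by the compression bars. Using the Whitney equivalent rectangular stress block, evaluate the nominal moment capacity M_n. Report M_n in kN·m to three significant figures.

Assume both tension and compression steel yield.
Net tension couple steel: A_s − A'_s = 3244 mm².
a = (A_s − A'_s) f_y / (0.85 f'_c b) = 1362480/(0.85 × 34.2 × 340) = 137.85 mm.
c = a/β₁ = 137.85/0.806 = 171.03 mm; ε'_s = 0.003(c − d')/c = 0.0022 ≥ f_y/E_s = 0.0021, so compression steel does yield.
M_n = (A_s − A'_s) f_y (d − a/2) + A'_s f_y (d − d') = [1362480 × (570 − 68.925) + 170520 × (570 − 47)] × 10⁻⁶ = 682.70 + 89.18 = 771.88 kN·m.

M_n ≈ 772 kN·m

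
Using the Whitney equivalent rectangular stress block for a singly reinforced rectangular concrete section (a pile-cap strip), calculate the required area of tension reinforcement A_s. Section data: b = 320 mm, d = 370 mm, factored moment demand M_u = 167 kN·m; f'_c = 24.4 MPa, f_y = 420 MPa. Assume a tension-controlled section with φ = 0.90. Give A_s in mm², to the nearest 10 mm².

A_s ≈ 1350 mm²

M_n = M_u/φ = 167/0.90 = 185.556 kN·m.
With M_n = 0.85 f'_c a b (d − a/2), solve the quadratic for a:
a = d − √(d² − 2M_n/(0.85 f'_c b)) = 370 − √(370² − 2 × 185.556×10⁶/(0.85 × 24.4 × 320)) = 85.43 mm.
A_s = 0.85 f'_c a b / f_y = 0.85 × 24.4 × 85.43 × 320 / 420 = 1350.0 mm².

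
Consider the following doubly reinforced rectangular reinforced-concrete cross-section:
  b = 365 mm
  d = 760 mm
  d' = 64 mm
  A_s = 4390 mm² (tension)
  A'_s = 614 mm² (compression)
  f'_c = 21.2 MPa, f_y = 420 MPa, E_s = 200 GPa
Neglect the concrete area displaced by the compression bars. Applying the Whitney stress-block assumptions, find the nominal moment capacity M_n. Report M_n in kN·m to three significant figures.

M_n ≈ 1190 kN·m

Assume both tension and compression steel yield.
Net tension couple steel: A_s − A'_s = 3776 mm².
a = (A_s − A'_s) f_y / (0.85 f'_c b) = 1585920/(0.85 × 21.2 × 365) = 241.12 mm.
c = a/β₁ = 241.12/0.85 = 283.67 mm; ε'_s = 0.003(c − d')/c = 0.0023 ≥ f_y/E_s = 0.0021, so compression steel does yield.
M_n = (A_s − A'_s) f_y (d − a/2) + A'_s f_y (d − d') = [1585920 × (760 − 120.56) + 257880 × (760 − 64)] × 10⁻⁶ = 1014.10 + 179.48 = 1193.58 kN·m.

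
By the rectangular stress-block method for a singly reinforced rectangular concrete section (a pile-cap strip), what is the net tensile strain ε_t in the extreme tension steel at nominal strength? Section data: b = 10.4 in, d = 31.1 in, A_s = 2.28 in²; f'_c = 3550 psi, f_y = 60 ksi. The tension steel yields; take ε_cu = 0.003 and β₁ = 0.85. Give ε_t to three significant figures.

ε_t ≈ 0.0152

a = A_s f_y/(0.85 f'_c b) = 4.359 in.
β₁ = 0.85, so c = a/β₁ = 4.359/0.85 = 5.128 in.
From the linear strain diagram with ε_cu = 0.003: ε_t = 0.003 (d − c)/c = 0.003 × (31.1 − 5.128)/5.128 = 0.0152.
Since ε_t ≥ 0.005, the section is tension-controlled.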